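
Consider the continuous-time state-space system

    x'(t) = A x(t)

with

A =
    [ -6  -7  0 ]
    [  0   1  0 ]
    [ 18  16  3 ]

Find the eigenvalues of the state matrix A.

det(sI - A) = s^3 - (tr A)s^2 + (M11 + M22 + M33)s - det A, where Mii is the 2×2 principal minor of A obtained by deleting row i and column i.
tr A = (-6) + 1 + 3 = -2; M11 = 1·3 - 0·16 = 3 - 0 = 3; M22 = (-6)·3 - 0·18 = -18 - 0 = -18; M33 = (-6)·1 - (-7)·0 = -6 - 0 = -6; sum of minors = -21.
det A = (-6)·(1·3 - 0·16) - (-7)·(0·3 - 0·18) + 0·(0·16 - 1·18) = (-6)·3 - (-7)·0 + 0·(-18) = -18.
So p(s) = det(sI - A) = s^3 + 2s^2 - 21s + 18.
Rational-root test: any integer root divides 18. Testing small divisors, s = 1 works: p(1) = 1 + 2 + (-21) + 18 = 0, so (s - 1) is a factor.
Dividing, p(s) = (s - 1)(s^2 + 3s - 18).
Factor s^2 + 3s - 18: two numbers with sum -3 and product -18 are 3 and -6, so s^2 + 3s - 18 = (s - 3)(s + 6).
Hence p(s) = (s - 3) (s - 1) (s + 6), with roots -6, 1, 3.
At least one eigenvalue has non-negative real part, so the system is not asymptotically stable.

-6, 1, 3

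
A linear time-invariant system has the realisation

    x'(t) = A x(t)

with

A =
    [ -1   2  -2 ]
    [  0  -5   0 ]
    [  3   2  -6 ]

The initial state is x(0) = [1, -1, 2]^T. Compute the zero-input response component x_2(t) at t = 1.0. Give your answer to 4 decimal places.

-0.0067

det(sI - A) = s^3 - (tr A)s^2 + (M11 + M22 + M33)s - det A, where Mii is the 2×2 principal minor of A obtained by deleting row i and column i.
tr A = (-1) + (-5) + (-6) = -12; M11 = (-5)·(-6) - 0·2 = 30 - 0 = 30; M22 = (-1)·(-6) - (-2)·3 = 6 - (-6) = 12; M33 = (-1)·(-5) - 2·0 = 5 - 0 = 5; sum of minors = 47.
det A = (-1)·((-5)·(-6) - 0·2) - 2·(0·(-6) - 0·3) + (-2)·(0·2 - (-5)·3) = (-1)·30 - 2·0 + (-2)·15 = -60.
So p(s) = det(sI - A) = s^3 + 12s^2 + 47s + 60.
Rational-root test: any integer root divides 60. Testing small divisors, s = -3 works: p(-3) = -27 + 108 + (-141) + 60 = 0, so (s + 3) is a factor.
Dividing, p(s) = (s + 3)(s^2 + 9s + 20).
Factor s^2 + 9s + 20: two numbers with sum -9 and product 20 are -4 and -5, so s^2 + 9s + 20 = (s + 4)(s + 5).
Hence p(s) = (s + 3) (s + 4) (s + 5), with roots -5, -4, -3.
The eigenvalues -5, -4, -3 are distinct and real, so A is diagonalisable and x(t) = e^{At} x(0) = V diag(e^{λ_i t}) V^{-1} x(0), where the columns of V are the eigenvectors.
λ = -5: A - (-5)I = [[4, 2, -2], [0, 0, 0], [3, 2, -1]]. v must be orthogonal to every row; (row 1) × (row 3) = [2, -2, 2], so take v_1 = [1, -1, 1]^T.
λ = -4: A - (-4)I = [[3, 2, -2], [0, -1, 0], [3, 2, -2]]. v must be orthogonal to every row; (row 1) × (row 2) = [-2, 0, -3], so take v_2 = [2, 0, 3]^T.
λ = -3: A - (-3)I = [[2, 2, -2], [0, -2, 0], [3, 2, -3]]. v must be orthogonal to every row; (row 1) × (row 2) = [-4, 0, -4], so take v_3 = [1, 0, 1]^T.
V = [v_1 v_2 v_3] = [[1, 2, 1], [-1, 0, 0], [1, 3, 1]] has det V = -1, so V^{-1} = adj(V)/det V = [[0, -1, 0], [-1, 0, 1], [3, 1, -2]].
Modal coordinates z(0) = V^{-1} x(0): 0·1 + (-1)·(-1) + 0·2 = 1; (-1)·1 + 0·(-1) + 1·2 = 1; 3·1 + 1·(-1) + (-2)·2 = -2; so z(0) = [1, 1, -2]^T.
x_2(t) = Σ_i (v_i)_2 · z_i(0) · e^{λ_i t} (row 2 of V times the modal terms).
x_2(1.0) = (-1)·1·e^{-5·1.0} + 0·1·e^{-4·1.0} + 0·(-2)·e^{-3·1.0} = (-1)·0.006738 + 0·0.018316 + 0·0.049787 = -0.0067.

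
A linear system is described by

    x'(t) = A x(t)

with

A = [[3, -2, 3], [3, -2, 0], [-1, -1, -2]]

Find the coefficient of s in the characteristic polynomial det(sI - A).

1

Expand det(sI - A) for the 3×3 matrix.
p(s) = s^3 + s^2 + s + 15.
(Check: constant term = det(-A) = (-1)^3 det A = 15; coefficient of s^2 = -tr A = 1.)
The coefficient of s is 1.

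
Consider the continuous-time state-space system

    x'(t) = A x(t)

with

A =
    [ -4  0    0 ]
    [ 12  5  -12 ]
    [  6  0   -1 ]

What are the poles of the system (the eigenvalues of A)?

det(sI - A) = s^3 - (tr A)s^2 + (M11 + M22 + M33)s - det A, where Mii is the 2×2 principal minor of A obtained by deleting row i and column i.
tr A = (-4) + 5 + (-1) = 0; M11 = 5·(-1) - (-12)·0 = -5 - 0 = -5; M22 = (-4)·(-1) - 0·6 = 4 - 0 = 4; M33 = (-4)·5 - 0·12 = -20 - 0 = -20; sum of minors = -21.
det A = (-4)·(5·(-1) - (-12)·0) - 0·(12·(-1) - (-12)·6) + 0·(12·0 - 5·6) = (-4)·(-5) - 0·60 + 0·(-30) = 20.
So p(s) = det(sI - A) = s^3 - 21s - 20.
Rational-root test: any integer root divides -20. Testing small divisors, s = -1 works: p(-1) = -1 + 0 + 21 + (-20) = 0, so (s + 1) is a factor.
Dividing, p(s) = (s + 1)(s^2 - s - 20).
Factor s^2 - s - 20: two numbers with sum 1 and product -20 are 5 and -4, so s^2 - s - 20 = (s - 5)(s + 4).
Hence p(s) = (s - 5) (s + 1) (s + 4), with roots -4, -1, 5.
At least one eigenvalue has non-negative real part, so the system is not asymptotically stable.

-4, -1, 5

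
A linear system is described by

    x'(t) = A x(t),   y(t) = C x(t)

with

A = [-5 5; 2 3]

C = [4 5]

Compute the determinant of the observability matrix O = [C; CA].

CA = [[-10, 35]]
Observability matrix O = [C; CA] = [[4, 5], [-10, 35]]
det(O) = 4·35 - 5·(-10) = 140 - (-50) = 190
Since det(O) ≠ 0, rank(O) = 2 and the system is completely observable.

190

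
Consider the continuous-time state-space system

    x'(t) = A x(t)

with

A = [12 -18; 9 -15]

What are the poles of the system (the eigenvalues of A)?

det(sI - A) = s^2 - (tr A)s + det A, with tr A = 12 + (-15) = -3 and det A = 12·(-15) - (-18)·9 = -180 - (-162) = -18.
So p(s) = det(sI - A) = s^2 + 3s - 18.
Factor s^2 + 3s - 18: two numbers with sum -3 and product -18 are 3 and -6, so s^2 + 3s - 18 = (s - 3)(s + 6).
Hence p(s) = (s - 3) (s + 6), with roots -6, 3.
At least one eigenvalue has non-negative real part, so the system is not asymptotically stable.

-6, 3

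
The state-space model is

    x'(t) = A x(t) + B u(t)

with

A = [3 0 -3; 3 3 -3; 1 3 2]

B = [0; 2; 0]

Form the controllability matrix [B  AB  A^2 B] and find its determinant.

-216

AB = [[0], [6], [6]]
A^2B = [[-18], [0], [30]]
Controllability matrix C = [B  AB  A^2B] = [[0, 0, -18], [2, 6, 0], [0, 6, 30]]
Expanding along the first row, det(C) = 0·(6·30 - 0·6) - 0·(2·30 - 0·0) + (-18)·(2·6 - 6·0) = 0·180 - 0·60 + (-18)·12 = -216
Since det(C) ≠ 0, rank(C) = 3 and the system is completely controllable.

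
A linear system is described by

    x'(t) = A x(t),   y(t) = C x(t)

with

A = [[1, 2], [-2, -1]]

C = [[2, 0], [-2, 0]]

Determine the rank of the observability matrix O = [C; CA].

2

CA = [[2, 4], [-2, -4]]
Observability matrix O = [C; CA] = [[2, 0], [-2, 0], [2, 4], [-2, -4]]
Take the 2×2 submatrix of O formed by rows 1, 3: [[2, 0], [2, 4]]. Its determinant is 2·4 - 0·2 = 8 - 0 = 8 ≠ 0.
So rank(O) ≥ 2; since O has 2 columns, rank(O) = 2.
rank(O) = 2 = n, so the pair (A, C) is completely observable.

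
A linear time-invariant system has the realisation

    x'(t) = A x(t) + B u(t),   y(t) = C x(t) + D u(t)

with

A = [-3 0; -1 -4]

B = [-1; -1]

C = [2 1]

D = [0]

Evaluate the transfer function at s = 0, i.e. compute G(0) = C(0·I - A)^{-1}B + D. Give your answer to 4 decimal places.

G(0) = C(-A)^{-1}B + D = -C A^{-1} B + D.
det A = 12, so A^{-1} = (1/12)·adj(A) = [[-1/3, 0], [1/12, -1/4]]
A^{-1} B = [1/3, 1/6]^T
C A^{-1} B = 5/6
G(0) = D - C A^{-1} B = 0 - (5/6) = -5/6 ≈ -0.8333

-0.8333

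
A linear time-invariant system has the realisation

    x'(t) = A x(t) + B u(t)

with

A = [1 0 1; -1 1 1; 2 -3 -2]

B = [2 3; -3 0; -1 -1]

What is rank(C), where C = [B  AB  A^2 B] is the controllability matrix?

3

AB = [[1, 2], [-6, -4], [15, 8]]
A^2B = [[16, 10], [8, 2], [-10, 0]]
Controllability matrix C = [B  AB  A^2B] = [[2, 3, 1, 2, 16, 10], [-3, 0, -6, -4, 8, 2], [-1, -1, 15, 8, -10, 0]]
Take the 3×3 submatrix of C formed by columns 1, 2, 3: [[2, 3, 1], [-3, 0, -6], [-1, -1, 15]]. Its determinant is 2·(0·15 - (-6)·(-1)) - 3·((-3)·15 - (-6)·(-1)) + 1·((-3)·(-1) - 0·(-1)) = 2·(-6) - 3·(-51) + 1·3 = 144 ≠ 0.
So rank(C) ≥ 3; since C has 3 rows, rank(C) = 3.
rank(C) = 3 = n, so the pair (A, B) is completely controllable.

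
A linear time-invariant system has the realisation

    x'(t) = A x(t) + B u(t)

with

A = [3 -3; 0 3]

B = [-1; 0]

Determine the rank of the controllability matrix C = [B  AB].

AB = [[-3], [0]]
Controllability matrix C = [B  AB] = [[-1, -3], [0, 0]]
Every column of C is a scalar multiple of column 1 = [-1, 0] (multipliers 1, 3), so the columns span a one-dimensional space.
C ≠ 0, hence rank(C) = 1.
rank(C) = 1 < n = 2, so the pair (A, B) is not completely controllable.

1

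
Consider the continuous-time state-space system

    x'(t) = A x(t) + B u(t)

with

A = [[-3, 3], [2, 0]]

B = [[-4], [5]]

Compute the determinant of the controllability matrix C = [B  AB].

-103

AB = [[27], [-8]]
Controllability matrix C = [B  AB] = [[-4, 27], [5, -8]]
det(C) = (-4)·(-8) - 27·5 = 32 - 135 = -103
Since det(C) ≠ 0, rank(C) = 2 and the system is completely controllable.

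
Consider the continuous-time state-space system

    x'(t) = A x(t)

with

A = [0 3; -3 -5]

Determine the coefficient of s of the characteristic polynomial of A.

For a 2×2 matrix, det(sI - A) = s^2 - (tr A)s + det A.
tr A = -5, det A = 9.
So p(s) = s^2 + 5s + 9.
The coefficient of s is 5.

5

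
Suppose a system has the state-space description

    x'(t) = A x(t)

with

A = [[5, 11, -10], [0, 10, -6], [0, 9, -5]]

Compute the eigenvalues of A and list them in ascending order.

1, 4, 5

det(sI - A) = s^3 - (tr A)s^2 + (M11 + M22 + M33)s - det A, where Mii is the 2×2 principal minor of A obtained by deleting row i and column i.
tr A = 5 + 10 + (-5) = 10; M11 = 10·(-5) - (-6)·9 = -50 - (-54) = 4; M22 = 5·(-5) - (-10)·0 = -25 - 0 = -25; M33 = 5·10 - 11·0 = 50 - 0 = 50; sum of minors = 29.
det A = 5·(10·(-5) - (-6)·9) - 11·(0·(-5) - (-6)·0) + (-10)·(0·9 - 10·0) = 5·4 - 11·0 + (-10)·0 = 20.
So p(s) = det(sI - A) = s^3 - 10s^2 + 29s - 20.
Rational-root test: any integer root divides -20. Testing small divisors, s = 1 works: p(1) = 1 + (-10) + 29 + (-20) = 0, so (s - 1) is a factor.
Dividing, p(s) = (s - 1)(s^2 - 9s + 20).
Factor s^2 - 9s + 20: two numbers with sum 9 and product 20 are 5 and 4, so s^2 - 9s + 20 = (s - 5)(s - 4).
Hence p(s) = (s - 5) (s - 4) (s - 1), with roots 1, 4, 5.
At least one eigenvalue has non-negative real part, so the system is not asymptotically stable.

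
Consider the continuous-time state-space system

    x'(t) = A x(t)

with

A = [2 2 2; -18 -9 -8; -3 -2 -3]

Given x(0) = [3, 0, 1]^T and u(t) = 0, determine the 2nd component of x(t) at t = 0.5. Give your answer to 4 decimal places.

det(sI - A) = s^3 - (tr A)s^2 + (M11 + M22 + M33)s - det A, where Mii is the 2×2 principal minor of A obtained by deleting row i and column i.
tr A = 2 + (-9) + (-3) = -10; M11 = (-9)·(-3) - (-8)·(-2) = 27 - 16 = 11; M22 = 2·(-3) - 2·(-3) = -6 - (-6) = 0; M33 = 2·(-9) - 2·(-18) = -18 - (-36) = 18; sum of minors = 29.
det A = 2·((-9)·(-3) - (-8)·(-2)) - 2·((-18)·(-3) - (-8)·(-3)) + 2·((-18)·(-2) - (-9)·(-3)) = 2·11 - 2·30 + 2·9 = -20.
So p(s) = det(sI - A) = s^3 + 10s^2 + 29s + 20.
Rational-root test: any integer root divides 20. Testing small divisors, s = -1 works: p(-1) = -1 + 10 + (-29) + 20 = 0, so (s + 1) is a factor.
Dividing, p(s) = (s + 1)(s^2 + 9s + 20).
Factor s^2 + 9s + 20: two numbers with sum -9 and product 20 are -4 and -5, so s^2 + 9s + 20 = (s + 4)(s + 5).
Hence p(s) = (s + 1) (s + 4) (s + 5), with roots -5, -4, -1.
The eigenvalues -5, -4, -1 are distinct and real, so A is diagonalisable and x(t) = e^{At} x(0) = V diag(e^{λ_i t}) V^{-1} x(0), where the columns of V are the eigenvectors.
λ = -5: A - (-5)I = [[7, 2, 2], [-18, -4, -8], [-3, -2, 2]]. v must be orthogonal to every row; (row 1) × (row 2) = [-8, 20, 8], so take v_1 = [-2, 5, 2]^T.
λ = -4: A - (-4)I = [[6, 2, 2], [-18, -5, -8], [-3, -2, 1]]. v must be orthogonal to every row; (row 1) × (row 2) = [-6, 12, 6], so take v_2 = [1, -2, -1]^T.
λ = -1: A - (-1)I = [[3, 2, 2], [-18, -8, -8], [-3, -2, -2]]. v must be orthogonal to every row; (row 1) × (row 2) = [0, -12, 12], so take v_3 = [0, -1, 1]^T.
V = [v_1 v_2 v_3] = [[-2, 1, 0], [5, -2, -1], [2, -1, 1]] has det V = -1, so V^{-1} = adj(V)/det V = [[3, 1, 1], [7, 2, 2], [1, 0, 1]].
Modal coordinates z(0) = V^{-1} x(0): 3·3 + 1·0 + 1·1 = 10; 7·3 + 2·0 + 2·1 = 23; 1·3 + 0·0 + 1·1 = 4; so z(0) = [10, 23, 4]^T.
x_2(t) = Σ_i (v_i)_2 · z_i(0) · e^{λ_i t} (row 2 of V times the modal terms).
x_2(0.5) = 5·10·e^{-5·0.5} + (-2)·23·e^{-4·0.5} + (-1)·4·e^{-1·0.5} = 50·0.082085 + (-46)·0.135335 + (-4)·0.606531 = -4.5473.

-4.5473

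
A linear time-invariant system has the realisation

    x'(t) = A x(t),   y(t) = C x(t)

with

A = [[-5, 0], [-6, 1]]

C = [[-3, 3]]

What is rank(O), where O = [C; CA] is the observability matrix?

1

CA = [[-3, 3]]
Observability matrix O = [C; CA] = [[-3, 3], [-3, 3]]
Every row of O is a scalar multiple of row 1 = [-3, 3] (multipliers 1, 1), so the rows span a one-dimensional space.
O ≠ 0, hence rank(O) = 1.
rank(O) = 1 < n = 2, so the pair (A, C) is not completely observable.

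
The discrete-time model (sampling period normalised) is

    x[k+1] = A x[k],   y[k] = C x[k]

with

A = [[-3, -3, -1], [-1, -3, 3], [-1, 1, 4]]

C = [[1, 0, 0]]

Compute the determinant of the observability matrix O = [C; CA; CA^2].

CA = [[-3, -3, -1]]
CA^2 = [[13, 17, -10]]
Observability matrix O = [C; CA; CA^2] = [[1, 0, 0], [-3, -3, -1], [13, 17, -10]]
Expanding along the first row, det(O) = 1·((-3)·(-10) - (-1)·17) - 0·((-3)·(-10) - (-1)·13) + 0·((-3)·17 - (-3)·13) = 1·47 - 0·43 + 0·(-12) = 47
Since det(O) ≠ 0, rank(O) = 3 and the system is completely observable.

47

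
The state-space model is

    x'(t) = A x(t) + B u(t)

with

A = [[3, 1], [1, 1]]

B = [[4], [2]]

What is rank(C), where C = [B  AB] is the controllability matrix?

2

AB = [[14], [6]]
Controllability matrix C = [B  AB] = [[4, 14], [2, 6]]
det(C) = 4·6 - 14·2 = 24 - 28 = -4 ≠ 0, so rank(C) = 2.
rank(C) = 2 = n, so the pair (A, B) is completely controllable.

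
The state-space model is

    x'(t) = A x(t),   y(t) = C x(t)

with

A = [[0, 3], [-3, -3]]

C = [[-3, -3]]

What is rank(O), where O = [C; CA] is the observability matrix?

2

CA = [[9, 0]]
Observability matrix O = [C; CA] = [[-3, -3], [9, 0]]
det(O) = (-3)·0 - (-3)·9 = 0 - (-27) = 27 ≠ 0, so rank(O) = 2.
rank(O) = 2 = n, so the pair (A, C) is completely observable.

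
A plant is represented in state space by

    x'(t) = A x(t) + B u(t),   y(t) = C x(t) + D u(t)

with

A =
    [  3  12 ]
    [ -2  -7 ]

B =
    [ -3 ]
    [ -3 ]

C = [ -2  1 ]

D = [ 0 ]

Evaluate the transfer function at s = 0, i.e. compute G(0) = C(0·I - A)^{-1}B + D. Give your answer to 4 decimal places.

43.0000

G(0) = C(-A)^{-1}B + D = -C A^{-1} B + D.
det A = 3, so A^{-1} = (1/3)·adj(A) = [[-7/3, -4], [2/3, 1]]
A^{-1} B = [19, -5]^T
C A^{-1} B = -43
G(0) = D - C A^{-1} B = 0 - (-43) = 43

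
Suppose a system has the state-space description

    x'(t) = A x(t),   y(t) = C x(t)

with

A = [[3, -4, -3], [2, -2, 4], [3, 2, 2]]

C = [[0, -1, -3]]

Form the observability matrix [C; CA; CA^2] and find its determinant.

CA = [[-11, -4, -10]]
CA^2 = [[-71, 32, -3]]
Observability matrix O = [C; CA; CA^2] = [[0, -1, -3], [-11, -4, -10], [-71, 32, -3]]
Expanding along the first row, det(O) = 0·((-4)·(-3) - (-10)·32) - (-1)·((-11)·(-3) - (-10)·(-71)) + (-3)·((-11)·32 - (-4)·(-71)) = 0·332 - (-1)·(-677) + (-3)·(-636) = 1231
Since det(O) ≠ 0, rank(O) = 3 and the system is completely observable.

1231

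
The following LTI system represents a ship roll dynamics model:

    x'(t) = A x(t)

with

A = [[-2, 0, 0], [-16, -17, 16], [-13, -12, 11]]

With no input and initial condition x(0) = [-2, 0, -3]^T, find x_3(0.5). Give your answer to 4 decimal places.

det(sI - A) = s^3 - (tr A)s^2 + (M11 + M22 + M33)s - det A, where Mii is the 2×2 principal minor of A obtained by deleting row i and column i.
tr A = (-2) + (-17) + 11 = -8; M11 = (-17)·11 - 16·(-12) = -187 - (-192) = 5; M22 = (-2)·11 - 0·(-13) = -22 - 0 = -22; M33 = (-2)·(-17) - 0·(-16) = 34 - 0 = 34; sum of minors = 17.
det A = (-2)·((-17)·11 - 16·(-12)) - 0·((-16)·11 - 16·(-13)) + 0·((-16)·(-12) - (-17)·(-13)) = (-2)·5 - 0·32 + 0·(-29) = -10.
So p(s) = det(sI - A) = s^3 + 8s^2 + 17s + 10.
Rational-root test: any integer root divides 10. Testing small divisors, s = -1 works: p(-1) = -1 + 8 + (-17) + 10 = 0, so (s + 1) is a factor.
Dividing, p(s) = (s + 1)(s^2 + 7s + 10).
Factor s^2 + 7s + 10: two numbers with sum -7 and product 10 are -2 and -5, so s^2 + 7s + 10 = (s + 2)(s + 5).
Hence p(s) = (s + 1) (s + 2) (s + 5), with roots -5, -2, -1.
The eigenvalues -5, -2, -1 are distinct and real, so A is diagonalisable and x(t) = e^{At} x(0) = V diag(e^{λ_i t}) V^{-1} x(0), where the columns of V are the eigenvectors.
λ = -5: A - (-5)I = [[3, 0, 0], [-16, -12, 16], [-13, -12, 16]]. v must be orthogonal to every row; (row 1) × (row 2) = [0, -48, -36], so take v_1 = [0, 4, 3]^T.
λ = -2: A - (-2)I = [[0, 0, 0], [-16, -15, 16], [-13, -12, 13]]. v must be orthogonal to every row; (row 2) × (row 3) = [-3, 0, -3], so take v_2 = [1, 0, 1]^T.
λ = -1: A - (-1)I = [[-1, 0, 0], [-16, -16, 16], [-13, -12, 12]]. v must be orthogonal to every row; (row 1) × (row 2) = [0, 16, 16], so take v_3 = [0, 1, 1]^T.
V = [v_1 v_2 v_3] = [[0, 1, 0], [4, 0, 1], [3, 1, 1]] has det V = -1, so V^{-1} = adj(V)/det V = [[1, 1, -1], [1, 0, 0], [-4, -3, 4]].
Modal coordinates z(0) = V^{-1} x(0): 1·(-2) + 1·0 + (-1)·(-3) = 1; 1·(-2) + 0·0 + 0·(-3) = -2; (-4)·(-2) + (-3)·0 + 4·(-3) = -4; so z(0) = [1, -2, -4]^T.
x_3(t) = Σ_i (v_i)_3 · z_i(0) · e^{λ_i t} (row 3 of V times the modal terms).
x_3(0.5) = 3·1·e^{-5·0.5} + 1·(-2)·e^{-2·0.5} + 1·(-4)·e^{-1·0.5} = 3·0.082085 + (-2)·0.367879 + (-4)·0.606531 = -2.9156.

-2.9156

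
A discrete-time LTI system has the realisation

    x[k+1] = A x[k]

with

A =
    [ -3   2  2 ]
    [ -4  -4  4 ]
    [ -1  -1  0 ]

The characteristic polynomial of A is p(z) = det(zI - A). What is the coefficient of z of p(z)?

26

Expand det(zI - A) for the 3×3 matrix.
p(z) = z^3 + 7z^2 + 26z + 20.
(Check: constant term = det(-A) = (-1)^3 det A = 20; coefficient of z^2 = -tr A = 7.)
The coefficient of z is 26.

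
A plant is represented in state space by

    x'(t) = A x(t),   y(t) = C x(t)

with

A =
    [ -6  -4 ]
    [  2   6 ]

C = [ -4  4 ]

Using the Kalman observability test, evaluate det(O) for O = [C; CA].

-288

CA = [[32, 40]]
Observability matrix O = [C; CA] = [[-4, 4], [32, 40]]
det(O) = (-4)·40 - 4·32 = -160 - 128 = -288
Since det(O) ≠ 0, rank(O) = 2 and the system is completely observable.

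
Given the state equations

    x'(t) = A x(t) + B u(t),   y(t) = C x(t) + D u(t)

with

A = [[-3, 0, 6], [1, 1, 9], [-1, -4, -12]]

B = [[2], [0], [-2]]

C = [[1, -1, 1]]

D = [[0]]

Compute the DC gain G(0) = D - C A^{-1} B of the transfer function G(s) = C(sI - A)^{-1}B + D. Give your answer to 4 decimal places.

G(0) = C(-A)^{-1}B + D = -C A^{-1} B + D.
det A = -90, so A^{-1} = (1/-90)·adj(A) = [[-4/15, 4/15, 1/15], [-1/30, -7/15, -11/30], [1/30, 2/15, 1/30]]
A^{-1} B = [-2/3, 2/3, 0]^T
C A^{-1} B = -4/3
G(0) = D - C A^{-1} B = 0 - (-4/3) = 4/3 ≈ 1.3333

1.3333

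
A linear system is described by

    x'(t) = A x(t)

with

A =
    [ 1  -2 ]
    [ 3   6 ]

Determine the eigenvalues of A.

3, 4

det(sI - A) = s^2 - (tr A)s + det A, with tr A = 1 + 6 = 7 and det A = 1·6 - (-2)·3 = 6 - (-6) = 12.
So p(s) = det(sI - A) = s^2 - 7s + 12.
Factor s^2 - 7s + 12: two numbers with sum 7 and product 12 are 4 and 3, so s^2 - 7s + 12 = (s - 4)(s - 3).
Hence p(s) = (s - 4) (s - 3), with roots 3, 4.
At least one eigenvalue has non-negative real part, so the system is not asymptotically stable.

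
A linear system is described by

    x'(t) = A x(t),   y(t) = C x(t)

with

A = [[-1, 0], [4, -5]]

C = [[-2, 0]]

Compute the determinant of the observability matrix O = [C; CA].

CA = [[2, 0]]
Observability matrix O = [C; CA] = [[-2, 0], [2, 0]]
det(O) = (-2)·0 - 0·2 = 0 - 0 = 0
Since det(O) = 0, rank(O) < 2 and the system is not completely observable.

0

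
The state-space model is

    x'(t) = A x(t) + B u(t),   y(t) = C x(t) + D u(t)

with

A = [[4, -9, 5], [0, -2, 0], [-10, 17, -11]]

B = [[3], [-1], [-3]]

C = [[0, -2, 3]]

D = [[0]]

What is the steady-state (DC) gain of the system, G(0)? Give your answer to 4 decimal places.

-13.5000

G(0) = C(-A)^{-1}B + D = -C A^{-1} B + D.
det A = -12, so A^{-1} = (1/-12)·adj(A) = [[-11/6, 7/6, -5/6], [0, -1/2, 0], [5/3, -11/6, 2/3]]
A^{-1} B = [-25/6, 1/2, 29/6]^T
C A^{-1} B = 27/2
G(0) = D - C A^{-1} B = 0 - (27/2) = -27/2 ≈ -13.5000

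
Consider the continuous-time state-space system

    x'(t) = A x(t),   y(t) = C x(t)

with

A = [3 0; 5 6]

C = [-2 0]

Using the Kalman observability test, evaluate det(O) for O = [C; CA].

0

CA = [[-6, 0]]
Observability matrix O = [C; CA] = [[-2, 0], [-6, 0]]
det(O) = (-2)·0 - 0·(-6) = 0 - 0 = 0
Since det(O) = 0, rank(O) < 2 and the system is not completely observable.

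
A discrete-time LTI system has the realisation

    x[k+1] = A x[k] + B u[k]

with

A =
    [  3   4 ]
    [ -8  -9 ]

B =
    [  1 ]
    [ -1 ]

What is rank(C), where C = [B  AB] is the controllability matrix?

1

AB = [[-1], [1]]
Controllability matrix C = [B  AB] = [[1, -1], [-1, 1]]
Every column of C is a scalar multiple of column 1 = [1, -1] (multipliers 1, -1), so the columns span a one-dimensional space.
C ≠ 0, hence rank(C) = 1.
rank(C) = 1 < n = 2, so the pair (A, B) is not completely controllable.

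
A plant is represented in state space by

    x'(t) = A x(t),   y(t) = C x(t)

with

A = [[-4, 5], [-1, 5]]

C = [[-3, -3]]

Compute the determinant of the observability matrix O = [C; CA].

135

CA = [[15, -30]]
Observability matrix O = [C; CA] = [[-3, -3], [15, -30]]
det(O) = (-3)·(-30) - (-3)·15 = 90 - (-45) = 135
Since det(O) ≠ 0, rank(O) = 2 and the system is completely observable.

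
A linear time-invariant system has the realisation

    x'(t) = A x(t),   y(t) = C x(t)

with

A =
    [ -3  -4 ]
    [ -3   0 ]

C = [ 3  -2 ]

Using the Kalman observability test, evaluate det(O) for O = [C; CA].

CA = [[-3, -12]]
Observability matrix O = [C; CA] = [[3, -2], [-3, -12]]
det(O) = 3·(-12) - (-2)·(-3) = -36 - 6 = -42
Since det(O) ≠ 0, rank(O) = 2 and the system is completely observable.

-42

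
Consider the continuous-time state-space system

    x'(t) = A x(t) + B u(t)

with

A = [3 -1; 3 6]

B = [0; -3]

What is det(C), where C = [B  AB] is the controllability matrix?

AB = [[3], [-18]]
Controllability matrix C = [B  AB] = [[0, 3], [-3, -18]]
det(C) = 0·(-18) - 3·(-3) = 0 - (-9) = 9
Since det(C) ≠ 0, rank(C) = 2 and the system is completely controllable.

9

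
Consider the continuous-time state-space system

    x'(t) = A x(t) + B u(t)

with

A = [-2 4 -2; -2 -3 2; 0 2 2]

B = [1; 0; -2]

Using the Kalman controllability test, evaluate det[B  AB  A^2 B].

360

AB = [[2], [-6], [-4]]
A^2B = [[-20], [6], [-20]]
Controllability matrix C = [B  AB  A^2B] = [[1, 2, -20], [0, -6, 6], [-2, -4, -20]]
Expanding along the first row, det(C) = 1·((-6)·(-20) - 6·(-4)) - 2·(0·(-20) - 6·(-2)) + (-20)·(0·(-4) - (-6)·(-2)) = 1·144 - 2·12 + (-20)·(-12) = 360
Since det(C) ≠ 0, rank(C) = 3 and the system is completely controllable.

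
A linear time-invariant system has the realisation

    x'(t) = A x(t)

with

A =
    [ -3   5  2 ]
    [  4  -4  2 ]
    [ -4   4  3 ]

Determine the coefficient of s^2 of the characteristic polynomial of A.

Expand det(sI - A) for the 3×3 matrix.
p(s) = s^3 + 4s^2 - 29s + 40.
(Check: constant term = det(-A) = (-1)^3 det A = 40; coefficient of s^2 = -tr A = 4.)
The coefficient of s^2 is 4.

4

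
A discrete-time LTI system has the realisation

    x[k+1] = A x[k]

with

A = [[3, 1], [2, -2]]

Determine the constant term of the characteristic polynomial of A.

For a 2×2 matrix, det(zI - A) = z^2 - (tr A)z + det A.
tr A = 1, det A = -8.
So p(z) = z^2 - z - 8.
The constant term is -8.

-8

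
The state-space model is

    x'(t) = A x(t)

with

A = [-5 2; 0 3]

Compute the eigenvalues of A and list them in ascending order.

-5, 3

det(sI - A) = s^2 - (tr A)s + det A, with tr A = (-5) + 3 = -2 and det A = (-5)·3 - 2·0 = -15 - 0 = -15.
So p(s) = det(sI - A) = s^2 + 2s - 15.
Factor s^2 + 2s - 15: two numbers with sum -2 and product -15 are 3 and -5, so s^2 + 2s - 15 = (s - 3)(s + 5).
Hence p(s) = (s - 3) (s + 5), with roots -5, 3.
At least one eigenvalue has non-negative real part, so the system is not asymptotically stable.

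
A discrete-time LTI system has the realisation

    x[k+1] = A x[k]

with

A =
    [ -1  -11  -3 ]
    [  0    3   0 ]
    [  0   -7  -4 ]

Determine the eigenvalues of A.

det(zI - A) = z^3 - (tr A)z^2 + (M11 + M22 + M33)z - det A, where Mii is the 2×2 principal minor of A obtained by deleting row i and column i.
tr A = (-1) + 3 + (-4) = -2; M11 = 3·(-4) - 0·(-7) = -12 - 0 = -12; M22 = (-1)·(-4) - (-3)·0 = 4 - 0 = 4; M33 = (-1)·3 - (-11)·0 = -3 - 0 = -3; sum of minors = -11.
det A = (-1)·(3·(-4) - 0·(-7)) - (-11)·(0·(-4) - 0·0) + (-3)·(0·(-7) - 3·0) = (-1)·(-12) - (-11)·0 + (-3)·0 = 12.
So p(z) = det(zI - A) = z^3 + 2z^2 - 11z - 12.
Rational-root test: any integer root divides -12. Testing small divisors, z = -1 works: p(-1) = -1 + 2 + 11 + (-12) = 0, so (z + 1) is a factor.
Dividing, p(z) = (z + 1)(z^2 + z - 12).
Factor z^2 + z - 12: two numbers with sum -1 and product -12 are 3 and -4, so z^2 + z - 12 = (z - 3)(z + 4).
Hence p(z) = (z - 3) (z + 1) (z + 4), with roots -4, -1, 3.

-4, -1, 3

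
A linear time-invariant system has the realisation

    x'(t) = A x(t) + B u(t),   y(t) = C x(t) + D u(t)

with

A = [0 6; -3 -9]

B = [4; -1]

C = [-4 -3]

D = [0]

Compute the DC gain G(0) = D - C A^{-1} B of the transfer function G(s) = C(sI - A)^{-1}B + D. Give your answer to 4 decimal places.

G(0) = C(-A)^{-1}B + D = -C A^{-1} B + D.
det A = 18, so A^{-1} = (1/18)·adj(A) = [[-1/2, -1/3], [1/6, 0]]
A^{-1} B = [-5/3, 2/3]^T
C A^{-1} B = 14/3
G(0) = D - C A^{-1} B = 0 - (14/3) = -14/3 ≈ -4.6667

-4.6667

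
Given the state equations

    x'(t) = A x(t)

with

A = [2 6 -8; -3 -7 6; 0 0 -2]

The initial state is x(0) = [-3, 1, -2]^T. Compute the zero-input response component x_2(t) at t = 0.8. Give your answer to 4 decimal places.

det(sI - A) = s^3 - (tr A)s^2 + (M11 + M22 + M33)s - det A, where Mii is the 2×2 principal minor of A obtained by deleting row i and column i.
tr A = 2 + (-7) + (-2) = -7; M11 = (-7)·(-2) - 6·0 = 14 - 0 = 14; M22 = 2·(-2) - (-8)·0 = -4 - 0 = -4; M33 = 2·(-7) - 6·(-3) = -14 - (-18) = 4; sum of minors = 14.
det A = 2·((-7)·(-2) - 6·0) - 6·((-3)·(-2) - 6·0) + (-8)·((-3)·0 - (-7)·0) = 2·14 - 6·6 + (-8)·0 = -8.
So p(s) = det(sI - A) = s^3 + 7s^2 + 14s + 8.
Rational-root test: any integer root divides 8. Testing small divisors, s = -1 works: p(-1) = -1 + 7 + (-14) + 8 = 0, so (s + 1) is a factor.
Dividing, p(s) = (s + 1)(s^2 + 6s + 8).
Factor s^2 + 6s + 8: two numbers with sum -6 and product 8 are -2 and -4, so s^2 + 6s + 8 = (s + 2)(s + 4).
Hence p(s) = (s + 1) (s + 2) (s + 4), with roots -4, -2, -1.
The eigenvalues -4, -2, -1 are distinct and real, so A is diagonalisable and x(t) = e^{At} x(0) = V diag(e^{λ_i t}) V^{-1} x(0), where the columns of V are the eigenvectors.
λ = -4: A - (-4)I = [[6, 6, -8], [-3, -3, 6], [0, 0, 2]]. v must be orthogonal to every row; (row 1) × (row 2) = [12, -12, 0], so take v_1 = [-1, 1, 0]^T.
λ = -2: A - (-2)I = [[4, 6, -8], [-3, -5, 6], [0, 0, 0]]. v must be orthogonal to every row; (row 1) × (row 2) = [-4, 0, -2], so take v_2 = [2, 0, 1]^T.
λ = -1: A - (-1)I = [[3, 6, -8], [-3, -6, 6], [0, 0, -1]]. v must be orthogonal to every row; (row 1) × (row 2) = [-12, 6, 0], so take v_3 = [-2, 1, 0]^T.
V = [v_1 v_2 v_3] = [[-1, 2, -2], [1, 0, 1], [0, 1, 0]] has det V = -1, so V^{-1} = adj(V)/det V = [[1, 2, -2], [0, 0, 1], [-1, -1, 2]].
Modal coordinates z(0) = V^{-1} x(0): 1·(-3) + 2·1 + (-2)·(-2) = 3; 0·(-3) + 0·1 + 1·(-2) = -2; (-1)·(-3) + (-1)·1 + 2·(-2) = -2; so z(0) = [3, -2, -2]^T.
x_2(t) = Σ_i (v_i)_2 · z_i(0) · e^{λ_i t} (row 2 of V times the modal terms).
x_2(0.8) = 1·3·e^{-4·0.8} + 0·(-2)·e^{-2·0.8} + 1·(-2)·e^{-1·0.8} = 3·0.040762 + 0·0.201897 + (-2)·0.449329 = -0.7764.

-0.7764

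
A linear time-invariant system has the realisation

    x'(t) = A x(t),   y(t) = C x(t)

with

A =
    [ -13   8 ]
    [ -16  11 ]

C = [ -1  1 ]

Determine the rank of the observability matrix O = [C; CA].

CA = [[-3, 3]]
Observability matrix O = [C; CA] = [[-1, 1], [-3, 3]]
Every row of O is a scalar multiple of row 1 = [-1, 1] (multipliers 1, 3), so the rows span a one-dimensional space.
O ≠ 0, hence rank(O) = 1.
rank(O) = 1 < n = 2, so the pair (A, C) is not completely observable.

1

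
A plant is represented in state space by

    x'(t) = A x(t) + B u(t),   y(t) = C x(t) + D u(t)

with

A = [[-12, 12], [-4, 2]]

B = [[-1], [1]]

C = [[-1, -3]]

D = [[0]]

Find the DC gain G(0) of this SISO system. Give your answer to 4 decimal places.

-2.5833

G(0) = C(-A)^{-1}B + D = -C A^{-1} B + D.
det A = 24, so A^{-1} = (1/24)·adj(A) = [[1/12, -1/2], [1/6, -1/2]]
A^{-1} B = [-7/12, -2/3]^T
C A^{-1} B = 31/12
G(0) = D - C A^{-1} B = 0 - (31/12) = -31/12 ≈ -2.5833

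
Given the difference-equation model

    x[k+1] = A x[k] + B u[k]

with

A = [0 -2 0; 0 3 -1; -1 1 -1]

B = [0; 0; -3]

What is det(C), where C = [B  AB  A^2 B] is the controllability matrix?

-54

AB = [[0], [3], [3]]
A^2B = [[-6], [6], [0]]
Controllability matrix C = [B  AB  A^2B] = [[0, 0, -6], [0, 3, 6], [-3, 3, 0]]
Expanding along the first row, det(C) = 0·(3·0 - 6·3) - 0·(0·0 - 6·(-3)) + (-6)·(0·3 - 3·(-3)) = 0·(-18) - 0·18 + (-6)·9 = -54
Since det(C) ≠ 0, rank(C) = 3 and the system is completely controllable.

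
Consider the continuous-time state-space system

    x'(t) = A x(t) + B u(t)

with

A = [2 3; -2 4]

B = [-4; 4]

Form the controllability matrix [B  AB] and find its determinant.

-112

AB = [[4], [24]]
Controllability matrix C = [B  AB] = [[-4, 4], [4, 24]]
det(C) = (-4)·24 - 4·4 = -96 - 16 = -112
Since det(C) ≠ 0, rank(C) = 2 and the system is completely controllable.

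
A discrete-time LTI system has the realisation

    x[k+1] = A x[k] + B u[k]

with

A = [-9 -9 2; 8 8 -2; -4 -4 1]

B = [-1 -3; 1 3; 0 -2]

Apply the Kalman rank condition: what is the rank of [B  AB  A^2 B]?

AB = [[0, -4], [0, 4], [0, -2]]
A^2B = [[0, -4], [0, 4], [0, -2]]
Controllability matrix C = [B  AB  A^2B] = [[-1, -3, 0, -4, 0, -4], [1, 3, 0, 4, 0, 4], [0, -2, 0, -2, 0, -2]]
The rows r1, r2, r3 of C are linearly dependent: r1 + r2 = 0 (check each entry), so rank(C) ≤ 2.
The 2×2 minor from rows 1, 3, columns 1, 2 is (-1)·(-2) - (-3)·0 = 2 - 0 = 2 ≠ 0, so rank(C) = 2.
rank(C) = 2 < n = 3, so the pair (A, B) is not completely controllable.

2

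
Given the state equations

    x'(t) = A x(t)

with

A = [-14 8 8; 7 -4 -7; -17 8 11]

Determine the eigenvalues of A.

det(sI - A) = s^3 - (tr A)s^2 + (M11 + M22 + M33)s - det A, where Mii is the 2×2 principal minor of A obtained by deleting row i and column i.
tr A = (-14) + (-4) + 11 = -7; M11 = (-4)·11 - (-7)·8 = -44 - (-56) = 12; M22 = (-14)·11 - 8·(-17) = -154 - (-136) = -18; M33 = (-14)·(-4) - 8·7 = 56 - 56 = 0; sum of minors = -6.
det A = (-14)·((-4)·11 - (-7)·8) - 8·(7·11 - (-7)·(-17)) + 8·(7·8 - (-4)·(-17)) = (-14)·12 - 8·(-42) + 8·(-12) = 72.
So p(s) = det(sI - A) = s^3 + 7s^2 - 6s - 72.
Rational-root test: any integer root divides -72. Testing small divisors, s = 3 works: p(3) = 27 + 63 + (-18) + (-72) = 0, so (s - 3) is a factor.
Dividing, p(s) = (s - 3)(s^2 + 10s + 24).
Factor s^2 + 10s + 24: two numbers with sum -10 and product 24 are -4 and -6, so s^2 + 10s + 24 = (s + 4)(s + 6).
Hence p(s) = (s - 3) (s + 4) (s + 6), with roots -6, -4, 3.
At least one eigenvalue has non-negative real part, so the system is not asymptotically stable.

-6, -4, 3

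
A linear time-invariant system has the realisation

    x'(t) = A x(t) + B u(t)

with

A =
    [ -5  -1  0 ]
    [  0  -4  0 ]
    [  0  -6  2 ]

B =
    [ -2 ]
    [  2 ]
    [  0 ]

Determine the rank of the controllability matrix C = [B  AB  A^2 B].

2

AB = [[8], [-8], [-12]]
A^2B = [[-32], [32], [24]]
Controllability matrix C = [B  AB  A^2B] = [[-2, 8, -32], [2, -8, 32], [0, -12, 24]]
The rows r1, r2, r3 of C are linearly dependent: r1 + r2 = 0 (check each entry), so rank(C) ≤ 2.
The 2×2 minor from rows 1, 3, columns 1, 2 is (-2)·(-12) - 8·0 = 24 - 0 = 24 ≠ 0, so rank(C) = 2.
rank(C) = 2 < n = 3, so the pair (A, B) is not completely controllable.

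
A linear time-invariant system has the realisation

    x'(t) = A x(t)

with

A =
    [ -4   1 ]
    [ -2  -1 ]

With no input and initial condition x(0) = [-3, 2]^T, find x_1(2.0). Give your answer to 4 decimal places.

0.0717

det(sI - A) = s^2 - (tr A)s + det A, with tr A = (-4) + (-1) = -5 and det A = (-4)·(-1) - 1·(-2) = 4 - (-2) = 6.
So p(s) = det(sI - A) = s^2 + 5s + 6.
Factor s^2 + 5s + 6: two numbers with sum -5 and product 6 are -2 and -3, so s^2 + 5s + 6 = (s + 2)(s + 3).
Hence p(s) = (s + 2) (s + 3), with roots -3, -2.
The eigenvalues -3, -2 are distinct and real, so A is diagonalisable and x(t) = e^{At} x(0) = V diag(e^{λ_i t}) V^{-1} x(0), where the columns of V are the eigenvectors.
λ = -3: A - (-3)I = [[-1, 1], [-2, 2]]. Row 1 gives (-1)·v1 + 1·v2 = 0, so take v_1 = [1, 1]^T.
λ = -2: A - (-2)I = [[-2, 1], [-2, 1]]. Row 1 gives (-2)·v1 + 1·v2 = 0, so take v_2 = [-1, -2]^T.
V = [v_1 v_2] = [[1, -1], [1, -2]] has det V = -1, so V^{-1} = adj(V)/det V = [[2, -1], [1, -1]].
Modal coordinates z(0) = V^{-1} x(0): 2·(-3) + (-1)·2 = -8; 1·(-3) + (-1)·2 = -5; so z(0) = [-8, -5]^T.
x_1(t) = Σ_i (v_i)_1 · z_i(0) · e^{λ_i t} (row 1 of V times the modal terms).
x_1(2.0) = 1·(-8)·e^{-3·2.0} + (-1)·(-5)·e^{-2·2.0} = (-8)·0.002479 + 5·0.018316 = 0.0717.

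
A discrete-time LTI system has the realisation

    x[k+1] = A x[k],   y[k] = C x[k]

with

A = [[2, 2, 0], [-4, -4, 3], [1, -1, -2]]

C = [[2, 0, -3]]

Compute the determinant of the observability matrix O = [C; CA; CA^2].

CA = [[1, 7, 6]]
CA^2 = [[-20, -32, 9]]
Observability matrix O = [C; CA; CA^2] = [[2, 0, -3], [1, 7, 6], [-20, -32, 9]]
Expanding along the first row, det(O) = 2·(7·9 - 6·(-32)) - 0·(1·9 - 6·(-20)) + (-3)·(1·(-32) - 7·(-20)) = 2·255 - 0·129 + (-3)·108 = 186
Since det(O) ≠ 0, rank(O) = 3 and the system is completely observable.

186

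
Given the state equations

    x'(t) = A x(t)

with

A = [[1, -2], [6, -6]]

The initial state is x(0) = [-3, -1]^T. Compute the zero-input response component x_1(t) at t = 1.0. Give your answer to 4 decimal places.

det(sI - A) = s^2 - (tr A)s + det A, with tr A = 1 + (-6) = -5 and det A = 1·(-6) - (-2)·6 = -6 - (-12) = 6.
So p(s) = det(sI - A) = s^2 + 5s + 6.
Factor s^2 + 5s + 6: two numbers with sum -5 and product 6 are -2 and -3, so s^2 + 5s + 6 = (s + 2)(s + 3).
Hence p(s) = (s + 2) (s + 3), with roots -3, -2.
The eigenvalues -3, -2 are distinct and real, so A is diagonalisable and x(t) = e^{At} x(0) = V diag(e^{λ_i t}) V^{-1} x(0), where the columns of V are the eigenvectors.
λ = -3: A - (-3)I = [[4, -2], [6, -3]]. Row 1 gives 4·v1 + (-2)·v2 = 0, so take v_1 = [1, 2]^T.
λ = -2: A - (-2)I = [[3, -2], [6, -4]]. Row 1 gives 3·v1 + (-2)·v2 = 0, so take v_2 = [2, 3]^T.
V = [v_1 v_2] = [[1, 2], [2, 3]] has det V = -1, so V^{-1} = adj(V)/det V = [[-3, 2], [2, -1]].
Modal coordinates z(0) = V^{-1} x(0): (-3)·(-3) + 2·(-1) = 7; 2·(-3) + (-1)·(-1) = -5; so z(0) = [7, -5]^T.
x_1(t) = Σ_i (v_i)_1 · z_i(0) · e^{λ_i t} (row 1 of V times the modal terms).
x_1(1.0) = 1·7·e^{-3·1.0} + 2·(-5)·e^{-2·1.0} = 7·0.049787 + (-10)·0.135335 = -1.0048.

-1.0048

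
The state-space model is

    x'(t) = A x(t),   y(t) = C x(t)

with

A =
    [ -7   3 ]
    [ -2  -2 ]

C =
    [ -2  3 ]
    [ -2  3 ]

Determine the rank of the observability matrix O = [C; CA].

1

CA = [[8, -12], [8, -12]]
Observability matrix O = [C; CA] = [[-2, 3], [-2, 3], [8, -12], [8, -12]]
Every row of O is a scalar multiple of row 1 = [-2, 3] (multipliers 1, 1, -4, -4), so the rows span a one-dimensional space.
O ≠ 0, hence rank(O) = 1.
rank(O) = 1 < n = 2, so the pair (A, C) is not completely observable.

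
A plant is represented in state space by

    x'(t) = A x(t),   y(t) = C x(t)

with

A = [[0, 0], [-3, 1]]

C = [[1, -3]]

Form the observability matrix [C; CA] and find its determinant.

24

CA = [[9, -3]]
Observability matrix O = [C; CA] = [[1, -3], [9, -3]]
det(O) = 1·(-3) - (-3)·9 = -3 - (-27) = 24
Since det(O) ≠ 0, rank(O) = 2 and the system is completely observable.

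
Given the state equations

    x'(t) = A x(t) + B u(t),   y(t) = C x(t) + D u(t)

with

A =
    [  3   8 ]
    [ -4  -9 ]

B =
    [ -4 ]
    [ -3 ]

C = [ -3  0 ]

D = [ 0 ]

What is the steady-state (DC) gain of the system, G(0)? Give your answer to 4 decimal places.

36.0000

G(0) = C(-A)^{-1}B + D = -C A^{-1} B + D.
det A = 5, so A^{-1} = (1/5)·adj(A) = [[-9/5, -8/5], [4/5, 3/5]]
A^{-1} B = [12, -5]^T
C A^{-1} B = -36
G(0) = D - C A^{-1} B = 0 - (-36) = 36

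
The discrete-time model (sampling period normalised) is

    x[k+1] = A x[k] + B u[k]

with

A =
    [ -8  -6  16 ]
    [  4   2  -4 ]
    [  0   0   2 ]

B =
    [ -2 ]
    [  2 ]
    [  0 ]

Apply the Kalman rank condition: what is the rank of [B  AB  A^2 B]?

1

AB = [[4], [-4], [0]]
A^2B = [[-8], [8], [0]]
Controllability matrix C = [B  AB  A^2B] = [[-2, 4, -8], [2, -4, 8], [0, 0, 0]]
Every column of C is a scalar multiple of column 1 = [-2, 2, 0] (multipliers 1, -2, 4), so the columns span a one-dimensional space.
C ≠ 0, hence rank(C) = 1.
rank(C) = 1 < n = 3, so the pair (A, B) is not completely controllable.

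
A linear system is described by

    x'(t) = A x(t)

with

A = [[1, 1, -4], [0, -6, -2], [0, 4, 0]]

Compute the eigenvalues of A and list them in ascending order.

-4, -2, 1

det(sI - A) = s^3 - (tr A)s^2 + (M11 + M22 + M33)s - det A, where Mii is the 2×2 principal minor of A obtained by deleting row i and column i.
tr A = 1 + (-6) + 0 = -5; M11 = (-6)·0 - (-2)·4 = 0 - (-8) = 8; M22 = 1·0 - (-4)·0 = 0 - 0 = 0; M33 = 1·(-6) - 1·0 = -6 - 0 = -6; sum of minors = 2.
det A = 1·((-6)·0 - (-2)·4) - 1·(0·0 - (-2)·0) + (-4)·(0·4 - (-6)·0) = 1·8 - 1·0 + (-4)·0 = 8.
So p(s) = det(sI - A) = s^3 + 5s^2 + 2s - 8.
Rational-root test: any integer root divides -8. Testing small divisors, s = 1 works: p(1) = 1 + 5 + 2 + (-8) = 0, so (s - 1) is a factor.
Dividing, p(s) = (s - 1)(s^2 + 6s + 8).
Factor s^2 + 6s + 8: two numbers with sum -6 and product 8 are -2 and -4, so s^2 + 6s + 8 = (s + 2)(s + 4).
Hence p(s) = (s - 1) (s + 2) (s + 4), with roots -4, -2, 1.
At least one eigenvalue has non-negative real part, so the system is not asymptotically stable.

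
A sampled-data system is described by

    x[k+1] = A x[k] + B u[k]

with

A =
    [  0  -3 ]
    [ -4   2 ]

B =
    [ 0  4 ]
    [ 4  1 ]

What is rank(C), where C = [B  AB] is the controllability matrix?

2

AB = [[-12, -3], [8, -14]]
Controllability matrix C = [B  AB] = [[0, 4, -12, -3], [4, 1, 8, -14]]
Take the 2×2 submatrix of C formed by columns 1, 2: [[0, 4], [4, 1]]. Its determinant is 0·1 - 4·4 = 0 - 16 = -16 ≠ 0.
So rank(C) ≥ 2; since C has 2 rows, rank(C) = 2.
rank(C) = 2 = n, so the pair (A, B) is completely controllable.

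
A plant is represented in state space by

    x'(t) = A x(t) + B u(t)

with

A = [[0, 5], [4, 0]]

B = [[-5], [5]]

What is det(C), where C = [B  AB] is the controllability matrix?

-25

AB = [[25], [-20]]
Controllability matrix C = [B  AB] = [[-5, 25], [5, -20]]
det(C) = (-5)·(-20) - 25·5 = 100 - 125 = -25
Since det(C) ≠ 0, rank(C) = 2 and the system is completely controllable.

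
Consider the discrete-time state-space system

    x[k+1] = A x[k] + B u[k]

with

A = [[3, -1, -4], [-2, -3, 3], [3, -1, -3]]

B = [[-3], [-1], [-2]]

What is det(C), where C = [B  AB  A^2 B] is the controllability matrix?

AB = [[0], [3], [-2]]
A^2B = [[5], [-15], [3]]
Controllability matrix C = [B  AB  A^2B] = [[-3, 0, 5], [-1, 3, -15], [-2, -2, 3]]
Expanding along the first row, det(C) = (-3)·(3·3 - (-15)·(-2)) - 0·((-1)·3 - (-15)·(-2)) + 5·((-1)·(-2) - 3·(-2)) = (-3)·(-21) - 0·(-33) + 5·8 = 103
Since det(C) ≠ 0, rank(C) = 3 and the system is completely controllable.

103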